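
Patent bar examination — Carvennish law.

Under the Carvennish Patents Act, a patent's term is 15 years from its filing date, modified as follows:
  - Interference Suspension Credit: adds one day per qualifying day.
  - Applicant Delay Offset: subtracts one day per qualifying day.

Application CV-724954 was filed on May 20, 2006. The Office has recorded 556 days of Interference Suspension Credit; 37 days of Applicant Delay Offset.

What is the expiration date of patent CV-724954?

October 21, 2022

Base term: filing date + 15 years → 20 May 2021.
Interference Suspension Credit: +556 days → 27 November 2022.
Applicant Delay Offset: −37 days → 21 October 2022.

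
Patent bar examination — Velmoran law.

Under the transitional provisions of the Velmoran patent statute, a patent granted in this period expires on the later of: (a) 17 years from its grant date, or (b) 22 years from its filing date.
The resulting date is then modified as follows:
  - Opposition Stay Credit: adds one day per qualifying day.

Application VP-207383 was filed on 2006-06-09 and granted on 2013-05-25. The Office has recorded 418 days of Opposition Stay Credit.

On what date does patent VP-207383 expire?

(a) grant + 17 years → 25 May 2030.
(b) filing + 22 years → 9 June 2028.
Later of the two: 25 May 2030.
Opposition Stay Credit: +418 days → 17 July 2031.

2031-07-17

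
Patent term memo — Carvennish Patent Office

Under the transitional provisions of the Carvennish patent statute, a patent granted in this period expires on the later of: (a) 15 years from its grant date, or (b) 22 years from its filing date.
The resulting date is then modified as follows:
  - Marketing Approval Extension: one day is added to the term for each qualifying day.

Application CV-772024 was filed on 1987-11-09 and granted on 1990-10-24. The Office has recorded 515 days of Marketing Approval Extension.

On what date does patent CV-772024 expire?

(a) grant + 15 years → 24 October 2005.
(b) filing + 22 years → 9 November 2009.
Later of the two: 9 November 2009.
Marketing Approval Extension: +515 days → 8 April 2011.

2011-04-08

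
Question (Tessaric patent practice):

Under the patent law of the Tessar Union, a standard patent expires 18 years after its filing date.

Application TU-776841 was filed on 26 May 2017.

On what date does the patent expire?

2035-05-26

Filing date + 18 years → 26 May 2035.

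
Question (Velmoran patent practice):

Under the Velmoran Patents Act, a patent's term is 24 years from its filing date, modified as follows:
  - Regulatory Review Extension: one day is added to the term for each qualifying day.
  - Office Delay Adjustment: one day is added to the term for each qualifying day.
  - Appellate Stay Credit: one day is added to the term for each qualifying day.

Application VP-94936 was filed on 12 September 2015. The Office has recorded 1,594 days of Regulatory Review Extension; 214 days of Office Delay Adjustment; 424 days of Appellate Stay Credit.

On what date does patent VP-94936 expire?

Base term: filing date + 24 years → 12 September 2039.
Regulatory Review Extension: +1594 days → 23 January 2044.
Office Delay Adjustment: +214 days → 24 August 2044.
Appellate Stay Credit: +424 days → 22 October 2045.

October 22, 2045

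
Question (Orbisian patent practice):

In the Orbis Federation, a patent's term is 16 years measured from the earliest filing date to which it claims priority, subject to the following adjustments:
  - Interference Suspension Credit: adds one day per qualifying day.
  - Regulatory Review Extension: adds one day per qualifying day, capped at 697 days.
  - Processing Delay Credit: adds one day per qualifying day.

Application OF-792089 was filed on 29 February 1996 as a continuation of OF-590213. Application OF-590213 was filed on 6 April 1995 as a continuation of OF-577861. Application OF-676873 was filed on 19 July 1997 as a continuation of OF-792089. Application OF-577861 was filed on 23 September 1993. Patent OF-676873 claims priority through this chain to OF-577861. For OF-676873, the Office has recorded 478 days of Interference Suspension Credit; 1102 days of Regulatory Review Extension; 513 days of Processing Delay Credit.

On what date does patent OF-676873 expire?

2014-05-08

Earliest priority filing: 23 September 1993.
Base term: 23 September 1993 + 16 years → 23 September 2009.
Interference Suspension Credit: +478 days → 14 January 2011.
Regulatory Review Extension: 1102 days claimed exceeds the 697-day cap, so +697 days → 11 December 2012.
Processing Delay Credit: +513 days → 8 May 2014.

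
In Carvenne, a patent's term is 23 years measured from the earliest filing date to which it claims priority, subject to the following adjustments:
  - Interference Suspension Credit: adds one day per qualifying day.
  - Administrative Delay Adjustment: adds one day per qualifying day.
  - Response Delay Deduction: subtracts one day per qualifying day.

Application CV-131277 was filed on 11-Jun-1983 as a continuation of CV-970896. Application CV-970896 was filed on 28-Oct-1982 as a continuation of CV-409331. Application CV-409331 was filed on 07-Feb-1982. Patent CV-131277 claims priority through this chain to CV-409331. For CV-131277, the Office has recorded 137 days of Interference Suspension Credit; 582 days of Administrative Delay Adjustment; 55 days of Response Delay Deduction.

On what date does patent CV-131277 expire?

Earliest priority filing: 7 February 1982.
Base term: 7 February 1982 + 23 years → 7 February 2005.
Interference Suspension Credit: +137 days → 24 June 2005.
Administrative Delay Adjustment: +582 days → 27 January 2007.
Response Delay Deduction: −55 days → 3 December 2006.

2006-12-03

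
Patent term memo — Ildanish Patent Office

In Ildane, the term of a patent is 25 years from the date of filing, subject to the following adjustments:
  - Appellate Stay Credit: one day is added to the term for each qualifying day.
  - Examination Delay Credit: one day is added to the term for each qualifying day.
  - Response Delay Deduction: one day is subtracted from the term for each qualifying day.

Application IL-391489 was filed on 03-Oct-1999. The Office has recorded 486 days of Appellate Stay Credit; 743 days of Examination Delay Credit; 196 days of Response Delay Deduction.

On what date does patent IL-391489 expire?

2027-08-02

Base term: filing date + 25 years → 3 October 2024.
Appellate Stay Credit: +486 days → 1 February 2026.
Examination Delay Credit: +743 days → 14 February 2028.
Response Delay Deduction: −196 days → 2 August 2027.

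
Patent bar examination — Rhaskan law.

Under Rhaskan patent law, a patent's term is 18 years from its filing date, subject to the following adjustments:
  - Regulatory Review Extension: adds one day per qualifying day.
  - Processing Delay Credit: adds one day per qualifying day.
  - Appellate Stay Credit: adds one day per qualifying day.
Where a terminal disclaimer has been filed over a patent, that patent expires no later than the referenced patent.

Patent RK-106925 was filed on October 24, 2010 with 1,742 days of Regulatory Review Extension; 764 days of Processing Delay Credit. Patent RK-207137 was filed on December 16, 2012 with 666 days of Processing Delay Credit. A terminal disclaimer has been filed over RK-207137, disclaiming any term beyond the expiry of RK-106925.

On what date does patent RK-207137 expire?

October 12, 2032

Natural term of RK-207137:
  Base: filing + 18 years → 16 December 2030.
  Processing Delay Credit: +666 days → 12 October 2032.
Expiry of referenced patent RK-106925:
  Base: filing + 18 years → 24 October 2028.
  Regulatory Review Extension: +1742 days → 1 August 2033.
  Processing Delay Credit: +764 days → 4 September 2035.
Terminal disclaimer: RK-207137 expires on the earlier of 12 October 2032 and 4 September 2035.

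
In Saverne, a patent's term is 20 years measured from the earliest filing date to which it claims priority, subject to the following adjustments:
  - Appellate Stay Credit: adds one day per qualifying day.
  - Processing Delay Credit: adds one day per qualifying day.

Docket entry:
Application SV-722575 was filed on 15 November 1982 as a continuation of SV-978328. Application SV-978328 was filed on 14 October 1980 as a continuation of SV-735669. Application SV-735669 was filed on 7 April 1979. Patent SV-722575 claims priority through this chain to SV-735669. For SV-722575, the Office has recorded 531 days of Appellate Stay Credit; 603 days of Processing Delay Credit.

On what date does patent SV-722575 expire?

Earliest priority filing: 7 April 1979.
Base term: 7 April 1979 + 20 years → 7 April 1999.
Appellate Stay Credit: +531 days → 19 September 2000.
Processing Delay Credit: +603 days → 15 May 2002.

May 15, 2002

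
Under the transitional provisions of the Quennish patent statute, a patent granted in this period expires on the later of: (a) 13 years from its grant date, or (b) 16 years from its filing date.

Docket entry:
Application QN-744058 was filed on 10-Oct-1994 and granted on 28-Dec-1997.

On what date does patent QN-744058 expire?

2010-12-28

(a) grant + 13 years → 28 December 2010.
(b) filing + 16 years → 10 October 2010.
Later of the two: 28 December 2010.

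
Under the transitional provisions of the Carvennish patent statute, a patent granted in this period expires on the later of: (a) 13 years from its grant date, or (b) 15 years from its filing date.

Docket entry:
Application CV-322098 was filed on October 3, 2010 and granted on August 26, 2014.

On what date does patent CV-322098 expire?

(a) grant + 13 years → 26 August 2027.
(b) filing + 15 years → 3 October 2025.
Later of the two: 26 August 2027.

2027-08-26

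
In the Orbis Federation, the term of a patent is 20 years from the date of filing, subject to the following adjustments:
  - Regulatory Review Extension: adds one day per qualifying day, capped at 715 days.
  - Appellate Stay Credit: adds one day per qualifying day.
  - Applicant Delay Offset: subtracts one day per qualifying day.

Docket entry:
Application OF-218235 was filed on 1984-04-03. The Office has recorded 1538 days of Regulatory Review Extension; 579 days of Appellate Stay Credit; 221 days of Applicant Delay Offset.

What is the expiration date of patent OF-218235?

Base term: filing date + 20 years → 3 April 2004.
Regulatory Review Extension: 1538 days claimed exceeds the 715-day cap, so +715 days → 19 March 2006.
Appellate Stay Credit: +579 days → 19 October 2007.
Applicant Delay Offset: −221 days → 12 March 2007.

March 12, 2007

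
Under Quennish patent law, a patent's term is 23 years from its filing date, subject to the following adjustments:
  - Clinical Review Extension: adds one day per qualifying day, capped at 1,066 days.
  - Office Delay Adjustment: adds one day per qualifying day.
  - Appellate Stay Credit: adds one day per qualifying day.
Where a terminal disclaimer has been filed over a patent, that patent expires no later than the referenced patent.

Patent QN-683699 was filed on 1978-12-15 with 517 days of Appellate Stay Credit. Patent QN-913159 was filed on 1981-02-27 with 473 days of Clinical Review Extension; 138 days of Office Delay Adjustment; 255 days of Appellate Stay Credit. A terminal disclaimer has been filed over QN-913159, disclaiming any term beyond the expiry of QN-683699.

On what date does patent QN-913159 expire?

2003-05-16

Natural term of QN-913159:
  Base: filing + 23 years → 27 February 2004.
  Clinical Review Extension: 473 days (within the 1066-day cap) → +473 days → 14 June 2005.
  Office Delay Adjustment: +138 days → 30 October 2005.
  Appellate Stay Credit: +255 days → 12 July 2006.
Expiry of referenced patent QN-683699:
  Base: filing + 23 years → 15 December 2001.
  Appellate Stay Credit: +517 days → 16 May 2003.
Terminal disclaimer: QN-913159 expires on the earlier of 12 July 2006 and 16 May 2003.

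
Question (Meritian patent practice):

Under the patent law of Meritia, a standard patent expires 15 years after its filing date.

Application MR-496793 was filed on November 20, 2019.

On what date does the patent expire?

Filing date + 15 years → 20 November 2034.

November 20, 2034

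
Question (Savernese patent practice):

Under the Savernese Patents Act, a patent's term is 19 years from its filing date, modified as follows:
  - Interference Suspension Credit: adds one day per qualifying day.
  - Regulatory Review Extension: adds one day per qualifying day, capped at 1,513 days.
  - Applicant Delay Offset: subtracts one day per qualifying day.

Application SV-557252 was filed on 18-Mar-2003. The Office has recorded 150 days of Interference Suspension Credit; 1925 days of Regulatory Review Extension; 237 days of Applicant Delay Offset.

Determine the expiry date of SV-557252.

2026-02-11

Base term: filing date + 19 years → 18 March 2022.
Interference Suspension Credit: +150 days → 15 August 2022.
Regulatory Review Extension: 1925 days claimed exceeds the 1513-day cap, so +1513 days → 6 October 2026.
Applicant Delay Offset: −237 days → 11 February 2026.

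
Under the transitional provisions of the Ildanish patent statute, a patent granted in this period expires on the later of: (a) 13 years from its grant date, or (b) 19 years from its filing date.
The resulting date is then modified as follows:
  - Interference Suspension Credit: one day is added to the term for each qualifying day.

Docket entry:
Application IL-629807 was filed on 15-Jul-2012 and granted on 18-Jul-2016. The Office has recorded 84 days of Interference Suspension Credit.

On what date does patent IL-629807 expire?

(a) grant + 13 years → 18 July 2029.
(b) filing + 19 years → 15 July 2031.
Later of the two: 15 July 2031.
Interference Suspension Credit: +84 days → 7 October 2031.

2031-10-07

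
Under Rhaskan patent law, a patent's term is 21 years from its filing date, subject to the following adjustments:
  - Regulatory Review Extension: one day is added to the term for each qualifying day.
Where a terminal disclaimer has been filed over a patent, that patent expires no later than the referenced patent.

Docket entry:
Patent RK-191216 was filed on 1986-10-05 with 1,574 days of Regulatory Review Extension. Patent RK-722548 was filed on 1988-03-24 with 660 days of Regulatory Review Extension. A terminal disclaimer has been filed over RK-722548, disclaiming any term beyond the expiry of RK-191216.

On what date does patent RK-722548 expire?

Natural term of RK-722548:
  Base: filing + 21 years → 24 March 2009.
  Regulatory Review Extension: +660 days → 13 January 2011.
Expiry of referenced patent RK-191216:
  Base: filing + 21 years → 5 October 2007.
  Regulatory Review Extension: +1574 days → 26 January 2012.
Terminal disclaimer: RK-722548 expires on the earlier of 13 January 2011 and 26 January 2012.

2011-01-13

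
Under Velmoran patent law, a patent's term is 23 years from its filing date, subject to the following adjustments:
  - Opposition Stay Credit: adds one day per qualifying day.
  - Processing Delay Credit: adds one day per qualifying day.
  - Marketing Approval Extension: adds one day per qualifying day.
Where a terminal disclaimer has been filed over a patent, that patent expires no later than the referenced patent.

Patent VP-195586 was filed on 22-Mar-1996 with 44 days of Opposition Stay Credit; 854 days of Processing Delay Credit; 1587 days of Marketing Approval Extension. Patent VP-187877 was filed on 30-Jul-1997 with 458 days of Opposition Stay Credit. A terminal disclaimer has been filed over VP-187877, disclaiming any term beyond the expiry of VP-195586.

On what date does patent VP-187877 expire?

2021-10-31

Natural term of VP-187877:
  Base: filing + 23 years → 30 July 2020.
  Opposition Stay Credit: +458 days → 31 October 2021.
Expiry of referenced patent VP-195586:
  Base: filing + 23 years → 22 March 2019.
  Opposition Stay Credit: +44 days → 5 May 2019.
  Processing Delay Credit: +854 days → 5 September 2021.
  Marketing Approval Extension: +1587 days → 9 January 2026.
Terminal disclaimer: VP-187877 expires on the earlier of 31 October 2021 and 9 January 2026.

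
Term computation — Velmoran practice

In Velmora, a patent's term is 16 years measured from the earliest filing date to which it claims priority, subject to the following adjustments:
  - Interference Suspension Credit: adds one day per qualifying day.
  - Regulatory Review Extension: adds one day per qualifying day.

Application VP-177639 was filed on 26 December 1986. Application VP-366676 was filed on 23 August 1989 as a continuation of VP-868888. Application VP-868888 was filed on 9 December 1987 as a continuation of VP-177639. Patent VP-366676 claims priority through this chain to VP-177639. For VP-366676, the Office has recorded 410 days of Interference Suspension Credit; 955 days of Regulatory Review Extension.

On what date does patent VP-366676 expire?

2006-09-21

Earliest priority filing: 26 December 1986.
Base term: 26 December 1986 + 16 years → 26 December 2002.
Interference Suspension Credit: +410 days → 9 February 2004.
Regulatory Review Extension: +955 days → 21 September 2006.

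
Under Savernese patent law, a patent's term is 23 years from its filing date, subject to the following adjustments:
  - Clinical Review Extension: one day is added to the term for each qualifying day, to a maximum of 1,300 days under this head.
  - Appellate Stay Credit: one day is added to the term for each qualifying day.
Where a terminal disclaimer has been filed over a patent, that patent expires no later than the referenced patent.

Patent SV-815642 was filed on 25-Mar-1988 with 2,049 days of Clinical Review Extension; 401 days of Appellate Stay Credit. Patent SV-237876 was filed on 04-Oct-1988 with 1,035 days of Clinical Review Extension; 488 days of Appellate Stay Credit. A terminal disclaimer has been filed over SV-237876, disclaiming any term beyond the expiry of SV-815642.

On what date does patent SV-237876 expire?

Natural term of SV-237876:
  Base: filing + 23 years → 4 October 2011.
  Clinical Review Extension: 1035 days (within the 1300-day cap) → +1035 days → 4 August 2014.
  Appellate Stay Credit: +488 days → 5 December 2015.
Expiry of referenced patent SV-815642:
  Base: filing + 23 years → 25 March 2011.
  Clinical Review Extension: 2049 days claimed exceeds the 1300-day cap, so +1300 days → 15 October 2014.
  Appellate Stay Credit: +401 days → 20 November 2015.
Terminal disclaimer: SV-237876 expires on the earlier of 5 December 2015 and 20 November 2015.

2015-11-20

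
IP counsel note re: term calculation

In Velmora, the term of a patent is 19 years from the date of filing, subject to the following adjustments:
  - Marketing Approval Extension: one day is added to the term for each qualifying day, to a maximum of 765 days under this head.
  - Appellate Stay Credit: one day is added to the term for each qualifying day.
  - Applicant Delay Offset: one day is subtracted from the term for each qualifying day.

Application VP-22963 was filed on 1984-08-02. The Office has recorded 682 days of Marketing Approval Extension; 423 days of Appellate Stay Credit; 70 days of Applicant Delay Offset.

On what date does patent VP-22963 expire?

June 2, 2006

Base term: filing date + 19 years → 2 August 2003.
Marketing Approval Extension: 682 days (within the 765-day cap) → +682 days → 14 June 2005.
Appellate Stay Credit: +423 days → 11 August 2006.
Applicant Delay Offset: −70 days → 2 June 2006.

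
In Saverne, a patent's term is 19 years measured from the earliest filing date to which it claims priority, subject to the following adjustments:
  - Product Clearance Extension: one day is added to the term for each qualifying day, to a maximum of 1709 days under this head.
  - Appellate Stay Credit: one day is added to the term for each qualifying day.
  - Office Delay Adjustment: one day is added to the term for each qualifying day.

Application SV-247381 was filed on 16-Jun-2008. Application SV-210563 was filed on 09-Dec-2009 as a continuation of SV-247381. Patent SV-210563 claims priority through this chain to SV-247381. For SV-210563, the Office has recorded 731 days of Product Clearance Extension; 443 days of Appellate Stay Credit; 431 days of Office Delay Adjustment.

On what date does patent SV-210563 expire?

Earliest priority filing: 16 June 2008.
Base term: 16 June 2008 + 19 years → 16 June 2027.
Product Clearance Extension: 731 days (within the 1709-day cap) → +731 days → 16 June 2029.
Appellate Stay Credit: +443 days → 2 September 2030.
Office Delay Adjustment: +431 days → 7 November 2031.

2031-11-07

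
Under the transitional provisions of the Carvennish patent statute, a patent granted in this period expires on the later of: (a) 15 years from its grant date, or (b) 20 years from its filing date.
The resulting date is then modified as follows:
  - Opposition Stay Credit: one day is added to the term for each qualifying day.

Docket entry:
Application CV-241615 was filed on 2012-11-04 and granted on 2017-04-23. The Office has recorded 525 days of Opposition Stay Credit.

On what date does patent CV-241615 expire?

(a) grant + 15 years → 23 April 2032.
(b) filing + 20 years → 4 November 2032.
Later of the two: 4 November 2032.
Opposition Stay Credit: +525 days → 13 April 2034.

2034-04-13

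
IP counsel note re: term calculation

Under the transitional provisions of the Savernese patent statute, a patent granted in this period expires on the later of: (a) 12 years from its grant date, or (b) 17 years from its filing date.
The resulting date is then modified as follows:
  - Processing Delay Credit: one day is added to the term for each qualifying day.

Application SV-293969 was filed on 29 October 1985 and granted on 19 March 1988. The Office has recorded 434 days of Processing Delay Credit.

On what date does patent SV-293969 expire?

2004-01-06

(a) grant + 12 years → 19 March 2000.
(b) filing + 17 years → 29 October 2002.
Later of the two: 29 October 2002.
Processing Delay Credit: +434 days → 6 January 2004.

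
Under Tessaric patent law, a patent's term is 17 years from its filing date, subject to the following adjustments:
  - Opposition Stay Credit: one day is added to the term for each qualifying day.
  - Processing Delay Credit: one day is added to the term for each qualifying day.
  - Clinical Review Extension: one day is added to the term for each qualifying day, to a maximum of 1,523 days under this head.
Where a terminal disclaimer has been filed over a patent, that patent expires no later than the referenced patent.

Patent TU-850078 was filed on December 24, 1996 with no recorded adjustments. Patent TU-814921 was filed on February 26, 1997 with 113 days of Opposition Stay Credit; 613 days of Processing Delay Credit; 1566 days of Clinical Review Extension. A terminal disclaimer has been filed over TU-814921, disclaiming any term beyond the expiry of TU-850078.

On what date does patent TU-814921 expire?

Natural term of TU-814921:
  Base: filing + 17 years → 26 February 2014.
  Opposition Stay Credit: +113 days → 19 June 2014.
  Processing Delay Credit: +613 days → 22 February 2016.
  Clinical Review Extension: 1566 days claimed exceeds the 1523-day cap, so +1523 days → 24 April 2020.
Expiry of referenced patent TU-850078:
  Base: filing + 17 years → 24 December 2013.
Terminal disclaimer: TU-814921 expires on the earlier of 24 April 2020 and 24 December 2013.

2013-12-24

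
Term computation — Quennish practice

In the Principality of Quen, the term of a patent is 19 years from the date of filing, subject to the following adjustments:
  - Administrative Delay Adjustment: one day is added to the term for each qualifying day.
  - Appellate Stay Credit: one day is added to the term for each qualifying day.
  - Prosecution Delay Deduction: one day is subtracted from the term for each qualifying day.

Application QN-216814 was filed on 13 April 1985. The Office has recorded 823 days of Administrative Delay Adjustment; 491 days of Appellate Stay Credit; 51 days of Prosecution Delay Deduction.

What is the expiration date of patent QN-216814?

Base term: filing date + 19 years → 13 April 2004.
Administrative Delay Adjustment: +823 days → 15 July 2006.
Appellate Stay Credit: +491 days → 18 November 2007.
Prosecution Delay Deduction: −51 days → 28 September 2007.

2007-09-28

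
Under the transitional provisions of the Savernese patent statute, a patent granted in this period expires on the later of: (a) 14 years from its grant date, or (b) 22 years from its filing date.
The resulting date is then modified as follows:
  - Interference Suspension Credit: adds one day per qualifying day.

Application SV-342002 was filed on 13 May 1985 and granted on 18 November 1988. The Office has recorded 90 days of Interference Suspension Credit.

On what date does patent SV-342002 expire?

2007-08-11

(a) grant + 14 years → 18 November 2002.
(b) filing + 22 years → 13 May 2007.
Later of the two: 13 May 2007.
Interference Suspension Credit: +90 days → 11 August 2007.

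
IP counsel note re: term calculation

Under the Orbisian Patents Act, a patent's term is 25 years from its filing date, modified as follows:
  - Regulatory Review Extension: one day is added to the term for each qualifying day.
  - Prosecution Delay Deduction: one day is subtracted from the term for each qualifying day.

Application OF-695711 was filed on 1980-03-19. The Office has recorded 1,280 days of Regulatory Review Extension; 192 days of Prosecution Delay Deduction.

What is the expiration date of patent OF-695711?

Base term: filing date + 25 years → 19 March 2005.
Regulatory Review Extension: +1280 days → 19 September 2008.
Prosecution Delay Deduction: −192 days → 11 March 2008.

March 11, 2008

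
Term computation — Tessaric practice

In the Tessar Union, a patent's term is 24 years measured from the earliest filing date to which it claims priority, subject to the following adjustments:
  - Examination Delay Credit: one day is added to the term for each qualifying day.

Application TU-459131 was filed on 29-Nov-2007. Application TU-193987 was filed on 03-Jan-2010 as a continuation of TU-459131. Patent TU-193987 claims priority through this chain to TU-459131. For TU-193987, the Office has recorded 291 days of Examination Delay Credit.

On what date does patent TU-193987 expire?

September 15, 2032

Earliest priority filing: 29 November 2007.
Base term: 29 November 2007 + 24 years → 29 November 2031.
Examination Delay Credit: +291 days → 15 September 2032.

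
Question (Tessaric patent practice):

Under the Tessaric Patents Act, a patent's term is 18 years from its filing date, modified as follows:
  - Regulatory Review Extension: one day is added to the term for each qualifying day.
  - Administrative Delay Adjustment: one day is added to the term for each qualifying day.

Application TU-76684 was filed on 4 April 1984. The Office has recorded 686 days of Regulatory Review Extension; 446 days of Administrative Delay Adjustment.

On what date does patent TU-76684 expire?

May 10, 2005

Base term: filing date + 18 years → 4 April 2002.
Regulatory Review Extension: +686 days → 19 February 2004.
Administrative Delay Adjustment: +446 days → 10 May 2005.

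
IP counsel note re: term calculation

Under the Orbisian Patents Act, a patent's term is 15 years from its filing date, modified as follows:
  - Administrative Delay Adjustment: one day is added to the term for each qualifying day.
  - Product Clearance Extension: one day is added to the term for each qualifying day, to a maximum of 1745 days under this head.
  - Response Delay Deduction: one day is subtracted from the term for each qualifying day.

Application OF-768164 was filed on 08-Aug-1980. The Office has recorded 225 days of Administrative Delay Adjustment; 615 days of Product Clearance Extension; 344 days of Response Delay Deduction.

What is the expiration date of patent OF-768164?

December 16, 1996

Base term: filing date + 15 years → 8 August 1995.
Administrative Delay Adjustment: +225 days → 20 March 1996.
Product Clearance Extension: 615 days (within the 1745-day cap) → +615 days → 25 November 1997.
Response Delay Deduction: −344 days → 16 December 1996.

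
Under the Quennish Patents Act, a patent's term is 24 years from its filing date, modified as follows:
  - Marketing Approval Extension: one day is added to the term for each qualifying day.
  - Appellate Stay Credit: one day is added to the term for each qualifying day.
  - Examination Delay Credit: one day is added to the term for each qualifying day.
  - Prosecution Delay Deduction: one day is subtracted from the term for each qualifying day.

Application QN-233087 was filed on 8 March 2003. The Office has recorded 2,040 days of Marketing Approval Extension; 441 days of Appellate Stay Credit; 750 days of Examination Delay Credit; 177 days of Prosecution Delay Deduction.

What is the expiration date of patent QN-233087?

July 18, 2035

Base term: filing date + 24 years → 8 March 2027.
Marketing Approval Extension: +2040 days → 7 October 2032.
Appellate Stay Credit: +441 days → 22 December 2033.
Examination Delay Credit: +750 days → 11 January 2036.
Prosecution Delay Deduction: −177 days → 18 July 2035.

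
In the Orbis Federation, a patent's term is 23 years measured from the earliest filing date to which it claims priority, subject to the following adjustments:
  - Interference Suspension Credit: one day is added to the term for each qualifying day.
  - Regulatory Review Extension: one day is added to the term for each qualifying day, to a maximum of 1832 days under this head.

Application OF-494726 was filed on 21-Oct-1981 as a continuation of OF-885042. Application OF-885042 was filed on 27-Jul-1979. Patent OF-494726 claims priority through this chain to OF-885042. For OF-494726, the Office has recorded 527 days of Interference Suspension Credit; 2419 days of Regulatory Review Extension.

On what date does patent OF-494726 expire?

Earliest priority filing: 27 July 1979.
Base term: 27 July 1979 + 23 years → 27 July 2002.
Interference Suspension Credit: +527 days → 5 January 2004.
Regulatory Review Extension: 2419 days claimed exceeds the 1832-day cap, so +1832 days → 10 January 2009.

2009-01-10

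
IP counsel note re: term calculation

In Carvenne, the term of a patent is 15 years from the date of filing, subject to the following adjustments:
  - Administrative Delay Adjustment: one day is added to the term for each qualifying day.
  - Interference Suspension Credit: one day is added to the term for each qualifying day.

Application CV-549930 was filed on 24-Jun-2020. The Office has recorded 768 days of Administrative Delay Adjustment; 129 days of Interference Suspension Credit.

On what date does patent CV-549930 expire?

December 7, 2037

Base term: filing date + 15 years → 24 June 2035.
Administrative Delay Adjustment: +768 days → 31 July 2037.
Interference Suspension Credit: +129 days → 7 December 2037.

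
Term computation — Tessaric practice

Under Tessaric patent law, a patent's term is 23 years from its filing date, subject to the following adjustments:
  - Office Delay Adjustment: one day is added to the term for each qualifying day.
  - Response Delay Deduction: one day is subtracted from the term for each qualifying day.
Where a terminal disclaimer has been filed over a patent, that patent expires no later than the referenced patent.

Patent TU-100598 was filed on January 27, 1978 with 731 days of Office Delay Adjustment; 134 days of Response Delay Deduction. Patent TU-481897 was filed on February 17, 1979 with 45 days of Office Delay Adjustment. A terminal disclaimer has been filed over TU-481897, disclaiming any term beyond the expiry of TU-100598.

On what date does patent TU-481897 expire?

Natural term of TU-481897:
  Base: filing + 23 years → 17 February 2002.
  Office Delay Adjustment: +45 days → 3 April 2002.
Expiry of referenced patent TU-100598:
  Base: filing + 23 years → 27 January 2001.
  Office Delay Adjustment: +731 days → 28 January 2003.
  Response Delay Deduction: −134 days → 16 September 2002.
Terminal disclaimer: TU-481897 expires on the earlier of 3 April 2002 and 16 September 2002.

April 3, 2002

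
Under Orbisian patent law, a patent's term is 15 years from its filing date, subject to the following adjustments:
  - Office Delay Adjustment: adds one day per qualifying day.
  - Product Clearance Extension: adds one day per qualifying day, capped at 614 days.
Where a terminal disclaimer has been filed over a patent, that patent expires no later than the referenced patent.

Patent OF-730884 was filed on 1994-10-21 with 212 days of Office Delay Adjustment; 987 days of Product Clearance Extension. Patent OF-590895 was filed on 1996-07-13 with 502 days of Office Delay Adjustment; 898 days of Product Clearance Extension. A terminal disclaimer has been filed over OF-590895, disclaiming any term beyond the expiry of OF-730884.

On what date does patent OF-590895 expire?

Natural term of OF-590895:
  Base: filing + 15 years → 13 July 2011.
  Office Delay Adjustment: +502 days → 26 November 2012.
  Product Clearance Extension: 898 days claimed exceeds the 614-day cap, so +614 days → 2 August 2014.
Expiry of referenced patent OF-730884:
  Base: filing + 15 years → 21 October 2009.
  Office Delay Adjustment: +212 days → 21 May 2010.
  Product Clearance Extension: 987 days claimed exceeds the 614-day cap, so +614 days → 25 January 2012.
Terminal disclaimer: OF-590895 expires on the earlier of 2 August 2014 and 25 January 2012.

January 25, 2012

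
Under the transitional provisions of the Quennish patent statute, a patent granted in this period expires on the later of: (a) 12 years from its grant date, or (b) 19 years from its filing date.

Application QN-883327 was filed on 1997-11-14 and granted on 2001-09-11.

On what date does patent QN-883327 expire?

November 14, 2016

(a) grant + 12 years → 11 September 2013.
(b) filing + 19 years → 14 November 2016.
Later of the two: 14 November 2016.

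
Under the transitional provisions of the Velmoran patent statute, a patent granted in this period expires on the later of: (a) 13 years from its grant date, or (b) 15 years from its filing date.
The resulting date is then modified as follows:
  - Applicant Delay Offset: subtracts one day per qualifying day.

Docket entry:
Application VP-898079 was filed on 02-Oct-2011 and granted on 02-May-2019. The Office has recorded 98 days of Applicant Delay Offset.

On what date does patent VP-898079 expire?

2032-01-25

(a) grant + 13 years → 2 May 2032.
(b) filing + 15 years → 2 October 2026.
Later of the two: 2 May 2032.
Applicant Delay Offset: −98 days → 25 January 2032.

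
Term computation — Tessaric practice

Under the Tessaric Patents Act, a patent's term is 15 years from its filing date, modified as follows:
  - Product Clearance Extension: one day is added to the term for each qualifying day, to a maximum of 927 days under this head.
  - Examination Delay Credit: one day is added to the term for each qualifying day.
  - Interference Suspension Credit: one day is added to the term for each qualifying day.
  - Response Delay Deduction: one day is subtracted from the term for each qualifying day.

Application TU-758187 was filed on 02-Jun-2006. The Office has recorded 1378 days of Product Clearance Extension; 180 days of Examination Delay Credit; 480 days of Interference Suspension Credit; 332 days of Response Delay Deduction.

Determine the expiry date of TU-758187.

2024-11-08

Base term: filing date + 15 years → 2 June 2021.
Product Clearance Extension: 1378 days claimed exceeds the 927-day cap, so +927 days → 16 December 2023.
Examination Delay Credit: +180 days → 13 June 2024.
Interference Suspension Credit: +480 days → 6 October 2025.
Response Delay Deduction: −332 days → 8 November 2024.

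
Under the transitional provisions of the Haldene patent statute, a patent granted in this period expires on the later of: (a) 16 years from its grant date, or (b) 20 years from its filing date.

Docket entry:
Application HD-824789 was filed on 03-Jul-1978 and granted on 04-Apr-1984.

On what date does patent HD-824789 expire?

2000-04-04

(a) grant + 16 years → 4 April 2000.
(b) filing + 20 years → 3 July 1998.
Later of the two: 4 April 2000.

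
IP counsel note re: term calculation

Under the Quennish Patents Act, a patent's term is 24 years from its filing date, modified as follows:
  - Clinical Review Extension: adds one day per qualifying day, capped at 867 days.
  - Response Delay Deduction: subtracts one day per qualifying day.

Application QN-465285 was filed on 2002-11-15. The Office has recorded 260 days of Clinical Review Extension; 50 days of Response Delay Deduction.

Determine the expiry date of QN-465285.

Base term: filing date + 24 years → 15 November 2026.
Clinical Review Extension: 260 days (within the 867-day cap) → +260 days → 2 August 2027.
Response Delay Deduction: −50 days → 13 June 2027.

June 13, 2027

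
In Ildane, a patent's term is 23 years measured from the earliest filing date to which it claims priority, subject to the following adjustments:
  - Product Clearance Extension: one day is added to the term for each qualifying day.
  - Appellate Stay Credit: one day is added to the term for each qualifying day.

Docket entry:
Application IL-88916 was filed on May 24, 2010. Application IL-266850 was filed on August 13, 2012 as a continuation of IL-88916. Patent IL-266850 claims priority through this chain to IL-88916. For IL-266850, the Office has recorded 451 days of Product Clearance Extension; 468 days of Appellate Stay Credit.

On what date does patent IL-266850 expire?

November 29, 2035

Earliest priority filing: 24 May 2010.
Base term: 24 May 2010 + 23 years → 24 May 2033.
Product Clearance Extension: +451 days → 18 August 2034.
Appellate Stay Credit: +468 days → 29 November 2035.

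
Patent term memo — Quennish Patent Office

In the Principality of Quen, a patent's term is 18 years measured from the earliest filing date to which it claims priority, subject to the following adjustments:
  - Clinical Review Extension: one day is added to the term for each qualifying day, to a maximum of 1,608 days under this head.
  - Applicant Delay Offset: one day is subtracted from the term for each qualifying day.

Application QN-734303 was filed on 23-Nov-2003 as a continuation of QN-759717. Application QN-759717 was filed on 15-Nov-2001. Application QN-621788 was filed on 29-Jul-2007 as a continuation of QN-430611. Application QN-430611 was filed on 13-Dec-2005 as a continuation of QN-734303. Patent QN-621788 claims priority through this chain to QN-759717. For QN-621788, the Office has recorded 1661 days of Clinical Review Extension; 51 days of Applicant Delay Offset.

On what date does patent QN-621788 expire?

Earliest priority filing: 15 November 2001.
Base term: 15 November 2001 + 18 years → 15 November 2019.
Clinical Review Extension: 1661 days claimed exceeds the 1608-day cap, so +1608 days → 10 April 2024.
Applicant Delay Offset: −51 days → 19 February 2024.

February 19, 2024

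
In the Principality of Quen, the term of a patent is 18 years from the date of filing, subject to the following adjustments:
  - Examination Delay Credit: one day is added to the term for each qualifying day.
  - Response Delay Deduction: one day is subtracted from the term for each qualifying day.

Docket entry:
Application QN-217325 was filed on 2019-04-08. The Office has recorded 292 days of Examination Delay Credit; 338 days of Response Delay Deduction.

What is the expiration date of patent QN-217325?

Base term: filing date + 18 years → 8 April 2037.
Examination Delay Credit: +292 days → 25 January 2038.
Response Delay Deduction: −338 days → 21 February 2037.

2037-02-21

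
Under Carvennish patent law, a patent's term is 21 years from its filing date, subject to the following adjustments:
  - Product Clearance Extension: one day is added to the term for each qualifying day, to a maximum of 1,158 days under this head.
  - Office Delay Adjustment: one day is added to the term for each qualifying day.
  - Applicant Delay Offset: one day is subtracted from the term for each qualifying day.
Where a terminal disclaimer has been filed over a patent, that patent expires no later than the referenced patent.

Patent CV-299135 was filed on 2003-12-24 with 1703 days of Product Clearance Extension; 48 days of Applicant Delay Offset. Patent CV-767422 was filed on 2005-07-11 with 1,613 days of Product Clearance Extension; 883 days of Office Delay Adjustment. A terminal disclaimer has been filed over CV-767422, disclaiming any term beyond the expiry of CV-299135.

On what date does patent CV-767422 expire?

Natural term of CV-767422:
  Base: filing + 21 years → 11 July 2026.
  Product Clearance Extension: 1613 days claimed exceeds the 1158-day cap, so +1158 days → 11 September 2029.
  Office Delay Adjustment: +883 days → 11 February 2032.
Expiry of referenced patent CV-299135:
  Base: filing + 21 years → 24 December 2024.
  Product Clearance Extension: 1703 days claimed exceeds the 1158-day cap, so +1158 days → 25 February 2028.
  Applicant Delay Offset: −48 days → 8 January 2028.
Terminal disclaimer: CV-767422 expires on the earlier of 11 February 2032 and 8 January 2028.

January 8, 2028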